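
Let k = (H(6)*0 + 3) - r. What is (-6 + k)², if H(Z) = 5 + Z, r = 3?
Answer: 36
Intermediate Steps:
k = 0 (k = ((5 + 6)*0 + 3) - 1*3 = (11*0 + 3) - 3 = (0 + 3) - 3 = 3 - 3 = 0)
(-6 + k)² = (-6 + 0)² = (-6)² = 36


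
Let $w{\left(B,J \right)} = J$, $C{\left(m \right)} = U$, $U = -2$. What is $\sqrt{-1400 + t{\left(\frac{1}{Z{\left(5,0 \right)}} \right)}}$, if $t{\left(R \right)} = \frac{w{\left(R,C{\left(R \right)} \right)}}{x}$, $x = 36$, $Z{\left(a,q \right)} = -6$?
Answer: $\frac{i \sqrt{50402}}{6} \approx 37.417 i$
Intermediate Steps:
$C{\left(m \right)} = -2$
$t{\left(R \right)} = - \frac{1}{18}$ ($t{\left(R \right)} = - \frac{2}{36} = \left(-2\right) \frac{1}{36} = - \frac{1}{18}$)
$\sqrt{-1400 + t{\left(\frac{1}{Z{\left(5,0 \right)}} \right)}} = \sqrt{-1400 - \frac{1}{18}} = \sqrt{- \frac{25201}{18}} = \frac{i \sqrt{50402}}{6}$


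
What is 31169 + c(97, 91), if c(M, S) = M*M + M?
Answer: 40675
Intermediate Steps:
c(M, S) = M + M² (c(M, S) = M² + M = M + M²)
31169 + c(97, 91) = 31169 + 97*(1 + 97) = 31169 + 97*98 = 31169 + 9506 = 40675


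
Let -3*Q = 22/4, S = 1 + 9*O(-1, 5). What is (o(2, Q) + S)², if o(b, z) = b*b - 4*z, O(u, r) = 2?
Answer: 8281/9 ≈ 920.11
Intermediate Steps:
S = 19 (S = 1 + 9*2 = 1 + 18 = 19)
Q = -11/6 (Q = -22/(3*4) = -⅓*11/2 = -11/6 ≈ -1.8333)
o(b, z) = b² - 4*z
(o(2, Q) + S)² = ((2² - 4*(-11/6)) + 19)² = ((4 + 22/3) + 19)² = (34/3 + 19)² = (91/3)² = 8281/9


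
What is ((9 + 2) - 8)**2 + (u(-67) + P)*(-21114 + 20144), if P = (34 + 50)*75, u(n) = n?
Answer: -6046001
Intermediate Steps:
P = 6300 (P = 84*75 = 6300)
((9 + 2) - 8)**2 + (u(-67) + P)*(-21114 + 20144) = ((9 + 2) - 8)**2 + (-67 + 6300)*(-21114 + 20144) = (11 - 8)**2 + 6233*(-970) = 3**2 - 6046010 = 9 - 6046010 = -6046001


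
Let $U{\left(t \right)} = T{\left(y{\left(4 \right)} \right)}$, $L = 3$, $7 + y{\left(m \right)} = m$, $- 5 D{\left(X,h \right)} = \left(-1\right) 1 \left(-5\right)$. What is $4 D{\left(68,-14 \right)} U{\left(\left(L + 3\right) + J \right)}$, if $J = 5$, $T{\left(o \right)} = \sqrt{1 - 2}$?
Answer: $- 4 i \approx - 4.0 i$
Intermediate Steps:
$D{\left(X,h \right)} = -1$ ($D{\left(X,h \right)} = - \frac{\left(-1\right) 1 \left(-5\right)}{5} = - \frac{\left(-1\right) \left(-5\right)}{5} = \left(- \frac{1}{5}\right) 5 = -1$)
$y{\left(m \right)} = -7 + m$
$T{\left(o \right)} = i$ ($T{\left(o \right)} = \sqrt{-1} = i$)
$U{\left(t \right)} = i$
$4 D{\left(68,-14 \right)} U{\left(\left(L + 3\right) + J \right)} = 4 \left(-1\right) i = - 4 i$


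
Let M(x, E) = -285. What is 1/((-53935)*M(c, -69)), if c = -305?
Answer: 1/15371475 ≈ 6.5056e-8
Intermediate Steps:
1/((-53935)*M(c, -69)) = 1/(-53935*(-285)) = -1/53935*(-1/285) = 1/15371475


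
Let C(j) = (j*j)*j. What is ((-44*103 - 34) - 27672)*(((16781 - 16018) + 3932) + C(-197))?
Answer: 246320177364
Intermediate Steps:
C(j) = j**3 (C(j) = j**2*j = j**3)
((-44*103 - 34) - 27672)*(((16781 - 16018) + 3932) + C(-197)) = ((-44*103 - 34) - 27672)*(((16781 - 16018) + 3932) + (-197)**3) = ((-4532 - 34) - 27672)*((763 + 3932) - 7645373) = (-4566 - 27672)*(4695 - 7645373) = -32238*(-7640678) = 246320177364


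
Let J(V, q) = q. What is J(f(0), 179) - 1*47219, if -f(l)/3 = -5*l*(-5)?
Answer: -47040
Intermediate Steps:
f(l) = -75*l (f(l) = -3*(-5*l)*(-5) = -75*l)
J(f(0), 179) - 1*47219 = 179 - 1*47219 = 179 - 47219 = -47040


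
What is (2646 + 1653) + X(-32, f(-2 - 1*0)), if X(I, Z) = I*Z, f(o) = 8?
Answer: 4043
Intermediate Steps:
(2646 + 1653) + X(-32, f(-2 - 1*0)) = (2646 + 1653) - 32*8 = 4299 - 256 = 4043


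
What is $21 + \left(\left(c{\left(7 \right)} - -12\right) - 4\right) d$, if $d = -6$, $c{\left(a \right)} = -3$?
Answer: $-9$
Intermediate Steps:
$21 + \left(\left(c{\left(7 \right)} - -12\right) - 4\right) d = 21 + \left(\left(-3 - -12\right) - 4\right) \left(-6\right) = 21 + \left(\left(-3 + 12\right) - 4\right) \left(-6\right) = 21 + \left(9 - 4\right) \left(-6\right) = 21 + 5 \left(-6\right) = 21 - 30 = -9$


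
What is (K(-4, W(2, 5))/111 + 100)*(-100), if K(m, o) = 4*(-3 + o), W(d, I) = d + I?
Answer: -1111600/111 ≈ -10014.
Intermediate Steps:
W(d, I) = I + d
K(m, o) = -12 + 4*o
(K(-4, W(2, 5))/111 + 100)*(-100) = ((-12 + 4*(5 + 2))/111 + 100)*(-100) = ((-12 + 4*7)*(1/111) + 100)*(-100) = ((-12 + 28)*(1/111) + 100)*(-100) = (16*(1/111) + 100)*(-100) = (16/111 + 100)*(-100) = (11116/111)*(-100) = -1111600/111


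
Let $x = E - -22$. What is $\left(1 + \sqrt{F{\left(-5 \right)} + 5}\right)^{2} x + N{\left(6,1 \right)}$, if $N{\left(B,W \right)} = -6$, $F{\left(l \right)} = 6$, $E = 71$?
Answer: $1110 + 186 \sqrt{11} \approx 1726.9$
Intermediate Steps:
$x = 93$ ($x = 71 - -22 = 71 + 22 = 93$)
$\left(1 + \sqrt{F{\left(-5 \right)} + 5}\right)^{2} x + N{\left(6,1 \right)} = \left(1 + \sqrt{6 + 5}\right)^{2} \cdot 93 - 6 = \left(1 + \sqrt{11}\right)^{2} \cdot 93 - 6 = 93 \left(1 + \sqrt{11}\right)^{2} - 6 = -6 + 93 \left(1 + \sqrt{11}\right)^{2}$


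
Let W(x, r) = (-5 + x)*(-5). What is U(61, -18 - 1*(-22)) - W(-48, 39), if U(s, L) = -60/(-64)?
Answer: -4225/16 ≈ -264.06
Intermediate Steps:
W(x, r) = 25 - 5*x
U(s, L) = 15/16 (U(s, L) = -60*(-1/64) = 15/16)
U(61, -18 - 1*(-22)) - W(-48, 39) = 15/16 - (25 - 5*(-48)) = 15/16 - (25 + 240) = 15/16 - 1*265 = 15/16 - 265 = -4225/16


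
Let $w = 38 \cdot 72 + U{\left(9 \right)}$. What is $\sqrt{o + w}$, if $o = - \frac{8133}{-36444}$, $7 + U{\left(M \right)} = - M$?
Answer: $\frac{\sqrt{100358488027}}{6074} \approx 52.156$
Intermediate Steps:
$U{\left(M \right)} = -7 - M$
$o = \frac{2711}{12148}$ ($o = \left(-8133\right) \left(- \frac{1}{36444}\right) = \frac{2711}{12148} \approx 0.22316$)
$w = 2720$ ($w = 38 \cdot 72 - 16 = 2736 - 16 = 2720$)
$\sqrt{o + w} = \sqrt{\frac{2711}{12148} + 2720} = \sqrt{\frac{33045271}{12148}} = \frac{\sqrt{100358488027}}{6074}$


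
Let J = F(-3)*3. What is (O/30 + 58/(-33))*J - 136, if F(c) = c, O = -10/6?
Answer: -2633/22 ≈ -119.68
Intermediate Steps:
O = -5/3 (O = -10*1/6 = -5/3 ≈ -1.6667)
J = -9 (J = -3*3 = -9)
(O/30 + 58/(-33))*J - 136 = (-5/3/30 + 58/(-33))*(-9) - 136 = (-5/3*1/30 + 58*(-1/33))*(-9) - 136 = (-1/18 - 58/33)*(-9) - 136 = -359/198*(-9) - 136 = 359/22 - 136 = -2633/22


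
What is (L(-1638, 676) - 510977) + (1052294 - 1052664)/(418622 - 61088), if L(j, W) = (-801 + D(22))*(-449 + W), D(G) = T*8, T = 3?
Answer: -122876570237/178767 ≈ -6.8736e+5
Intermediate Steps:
D(G) = 24 (D(G) = 3*8 = 24)
L(j, W) = 348873 - 777*W (L(j, W) = (-801 + 24)*(-449 + W) = -777*(-449 + W) = 348873 - 777*W)
(L(-1638, 676) - 510977) + (1052294 - 1052664)/(418622 - 61088) = ((348873 - 777*676) - 510977) + (1052294 - 1052664)/(418622 - 61088) = ((348873 - 525252) - 510977) - 370/357534 = (-176379 - 510977) - 370*1/357534 = -687356 - 185/178767 = -122876570237/178767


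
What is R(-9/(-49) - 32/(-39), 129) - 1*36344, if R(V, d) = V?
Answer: -69451465/1911 ≈ -36343.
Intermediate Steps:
R(-9/(-49) - 32/(-39), 129) - 1*36344 = (-9/(-49) - 32/(-39)) - 1*36344 = (-9*(-1/49) - 32*(-1/39)) - 36344 = (9/49 + 32/39) - 36344 = 1919/1911 - 36344 = -69451465/1911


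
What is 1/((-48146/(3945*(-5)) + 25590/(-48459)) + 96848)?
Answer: 318617925/30858118248488 ≈ 1.0325e-5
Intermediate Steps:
1/((-48146/(3945*(-5)) + 25590/(-48459)) + 96848) = 1/((-48146/(-19725) + 25590*(-1/48459)) + 96848) = 1/((-48146*(-1/19725) - 8530/16153) + 96848) = 1/((48146/19725 - 8530/16153) + 96848) = 1/(609448088/318617925 + 96848) = 1/(30858118248488/318617925) = 318617925/30858118248488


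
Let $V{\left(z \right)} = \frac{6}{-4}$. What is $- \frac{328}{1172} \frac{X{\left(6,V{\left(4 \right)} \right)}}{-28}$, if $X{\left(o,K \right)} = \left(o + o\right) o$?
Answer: $\frac{1476}{2051} \approx 0.71965$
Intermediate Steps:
$V{\left(z \right)} = - \frac{3}{2}$ ($V{\left(z \right)} = 6 \left(- \frac{1}{4}\right) = - \frac{3}{2}$)
$X{\left(o,K \right)} = 2 o^{2}$ ($X{\left(o,K \right)} = 2 o o = 2 o^{2}$)
$- \frac{328}{1172} \frac{X{\left(6,V{\left(4 \right)} \right)}}{-28} = - \frac{328}{1172} \frac{2 \cdot 6^{2}}{-28} = \left(-328\right) \frac{1}{1172} \cdot 2 \cdot 36 \left(- \frac{1}{28}\right) = - \frac{82 \cdot 72 \left(- \frac{1}{28}\right)}{293} = \left(- \frac{82}{293}\right) \left(- \frac{18}{7}\right) = \frac{1476}{2051}$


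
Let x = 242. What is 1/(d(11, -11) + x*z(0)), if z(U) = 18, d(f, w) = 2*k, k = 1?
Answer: 1/4358 ≈ 0.00022946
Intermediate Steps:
d(f, w) = 2 (d(f, w) = 2*1 = 2)
1/(d(11, -11) + x*z(0)) = 1/(2 + 242*18) = 1/(2 + 4356) = 1/4358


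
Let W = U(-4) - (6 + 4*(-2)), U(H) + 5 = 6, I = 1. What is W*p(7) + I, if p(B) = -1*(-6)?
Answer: 19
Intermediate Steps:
U(H) = 1 (U(H) = -5 + 6 = 1)
p(B) = 6
W = 3 (W = 1 - (6 + 4*(-2)) = 1 - (6 - 8) = 1 - 1*(-2) = 1 + 2 = 3)
W*p(7) + I = 3*6 + 1 = 18 + 1 = 19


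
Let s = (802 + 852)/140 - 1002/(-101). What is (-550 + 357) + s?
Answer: -1210843/7070 ≈ -171.26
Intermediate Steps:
s = 153667/7070 (s = 1654*(1/140) - 1002*(-1/101) = 827/70 + 1002/101 = 153667/7070 ≈ 21.735)
(-550 + 357) + s = (-550 + 357) + 153667/7070 = -193 + 153667/7070 = -1210843/7070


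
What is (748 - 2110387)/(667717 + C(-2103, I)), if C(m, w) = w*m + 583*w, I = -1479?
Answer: -2109639/2915797 ≈ -0.72352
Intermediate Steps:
C(m, w) = 583*w + m*w (C(m, w) = m*w + 583*w = 583*w + m*w)
(748 - 2110387)/(667717 + C(-2103, I)) = (748 - 2110387)/(667717 - 1479*(583 - 2103)) = -2109639/(667717 - 1479*(-1520)) = -2109639/(667717 + 2248080) = -2109639/2915797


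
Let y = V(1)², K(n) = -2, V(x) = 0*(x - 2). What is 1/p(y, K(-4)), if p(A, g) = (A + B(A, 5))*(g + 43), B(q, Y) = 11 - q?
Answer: 1/451 ≈ 0.0022173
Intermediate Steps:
V(x) = 0 (V(x) = 0*(-2 + x) = 0)
y = 0 (y = 0² = 0)
p(A, g) = 473 + 11*g (p(A, g) = (A + (11 - A))*(g + 43) = 11*(43 + g) = 473 + 11*g)
1/p(y, K(-4)) = 1/(473 + 11*(-2)) = 1/(473 - 22) = 1/451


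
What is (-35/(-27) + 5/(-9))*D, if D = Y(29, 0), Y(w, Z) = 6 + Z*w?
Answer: 40/9 ≈ 4.4444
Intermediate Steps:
D = 6 (D = 6 + 0*29 = 6 + 0 = 6)
(-35/(-27) + 5/(-9))*D = (-35/(-27) + 5/(-9))*6 = (-35*(-1/27) + 5*(-⅑))*6 = (35/27 - 5/9)*6 = (20/27)*6 = 40/9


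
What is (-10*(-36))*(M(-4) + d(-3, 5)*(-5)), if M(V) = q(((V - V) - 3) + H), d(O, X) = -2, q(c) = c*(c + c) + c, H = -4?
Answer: 36360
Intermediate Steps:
q(c) = c + 2*c² (q(c) = c*(2*c) + c = 2*c² + c = c + 2*c²)
M(V) = 91 (M(V) = (((V - V) - 3) - 4)*(1 + 2*(((V - V) - 3) - 4)) = ((0 - 3) - 4)*(1 + 2*((0 - 3) - 4)) = (-3 - 4)*(1 + 2*(-3 - 4)) = -7*(1 + 2*(-7)) = -7*(1 - 14) = -7*(-13) = 91)
(-10*(-36))*(M(-4) + d(-3, 5)*(-5)) = (-10*(-36))*(91 - 2*(-5)) = 360*(91 + 10) = 360*101 = 36360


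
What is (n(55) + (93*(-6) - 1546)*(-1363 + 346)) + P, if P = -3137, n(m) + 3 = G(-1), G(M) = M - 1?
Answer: 2136626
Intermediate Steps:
G(M) = -1 + M
n(m) = -5 (n(m) = -3 + (-1 - 1) = -3 - 2 = -5)
(n(55) + (93*(-6) - 1546)*(-1363 + 346)) + P = (-5 + (93*(-6) - 1546)*(-1363 + 346)) - 3137 = (-5 + (-558 - 1546)*(-1017)) - 3137 = (-5 - 2104*(-1017)) - 3137 = (-5 + 2139768) - 3137 = 2139763 - 3137 = 2136626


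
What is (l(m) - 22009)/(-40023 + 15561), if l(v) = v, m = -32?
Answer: 2449/2718 ≈ 0.90103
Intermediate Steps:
(l(m) - 22009)/(-40023 + 15561) = (-32 - 22009)/(-40023 + 15561) = -22041/(-24462) = -22041*(-1/24462) = 2449/2718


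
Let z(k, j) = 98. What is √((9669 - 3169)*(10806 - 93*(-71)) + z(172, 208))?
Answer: √113158598 ≈ 10638.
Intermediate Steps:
√((9669 - 3169)*(10806 - 93*(-71)) + z(172, 208)) = √((9669 - 3169)*(10806 - 93*(-71)) + 98) = √(6500*(10806 + 6603) + 98) = √(6500*17409 + 98) = √(113158500 + 98) = √113158598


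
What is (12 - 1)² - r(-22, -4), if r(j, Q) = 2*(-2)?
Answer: 125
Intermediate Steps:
r(j, Q) = -4
(12 - 1)² - r(-22, -4) = (12 - 1)² - 1*(-4) = 11² + 4 = 121 + 4 = 125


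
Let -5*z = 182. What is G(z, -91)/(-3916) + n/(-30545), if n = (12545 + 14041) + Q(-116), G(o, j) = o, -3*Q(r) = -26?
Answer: -30909863/35884266 ≈ -0.86138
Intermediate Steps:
z = -182/5 (z = -⅕*182 = -182/5 ≈ -36.400)
Q(r) = 26/3 (Q(r) = -⅓*(-26) = 26/3)
n = 79784/3 (n = (12545 + 14041) + 26/3 = 26586 + 26/3 = 79784/3 ≈ 26595.)
G(z, -91)/(-3916) + n/(-30545) = -182/5/(-3916) + (79784/3)/(-30545) = -182/5*(-1/3916) + (79784/3)*(-1/30545) = 91/9790 - 79784/91635 = -30909863/35884266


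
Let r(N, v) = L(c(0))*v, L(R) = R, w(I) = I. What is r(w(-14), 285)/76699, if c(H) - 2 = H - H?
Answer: 570/76699 ≈ 0.0074316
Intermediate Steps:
c(H) = 2 (c(H) = 2 + (H - H) = 2 + 0 = 2)
r(N, v) = 2*v
r(w(-14), 285)/76699 = (2*285)/76699 = 570*(1/76699) = 570/76699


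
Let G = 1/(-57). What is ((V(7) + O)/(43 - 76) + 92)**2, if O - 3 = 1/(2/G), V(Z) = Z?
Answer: 119000851225/14152644 ≈ 8408.4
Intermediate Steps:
G = -1/57 ≈ -0.017544
O = 341/114 (O = 3 + 1/(2/(-1/57)) = 3 + 1/(2*(-57)) = 3 + 1/(-114) = 3 - 1/114 = 341/114 ≈ 2.9912)
((V(7) + O)/(43 - 76) + 92)**2 = ((7 + 341/114)/(43 - 76) + 92)**2 = ((1139/114)/(-33) + 92)**2 = ((1139/114)*(-1/33) + 92)**2 = (-1139/3762 + 92)**2 = (344965/3762)**2 = 119000851225/14152644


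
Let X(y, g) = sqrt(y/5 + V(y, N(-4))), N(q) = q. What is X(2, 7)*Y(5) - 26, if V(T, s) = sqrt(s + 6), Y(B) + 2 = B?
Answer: -26 + 3*sqrt(10 + 25*sqrt(2))/5 ≈ -21.959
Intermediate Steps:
Y(B) = -2 + B
V(T, s) = sqrt(6 + s)
X(y, g) = sqrt(sqrt(2) + y/5) (X(y, g) = sqrt(y/5 + sqrt(6 - 4)) = sqrt(y*(1/5) + sqrt(2)) = sqrt(y/5 + sqrt(2)) = sqrt(sqrt(2) + y/5))
X(2, 7)*Y(5) - 26 = (sqrt(5*2 + 25*sqrt(2))/5)*(-2 + 5) - 26 = (sqrt(10 + 25*sqrt(2))/5)*3 - 26 = 3*sqrt(10 + 25*sqrt(2))/5 - 26 = -26 + 3*sqrt(10 + 25*sqrt(2))/5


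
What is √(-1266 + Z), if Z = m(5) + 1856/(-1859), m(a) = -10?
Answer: 2*I*√6528335/143 ≈ 35.735*I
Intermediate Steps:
Z = -20446/1859 (Z = -10 + 1856/(-1859) = -10 + 1856*(-1/1859) = -10 - 1856/1859 = -20446/1859 ≈ -10.998)
√(-1266 + Z) = √(-1266 - 20446/1859) = √(-2373940/1859) = 2*I*√6528335/143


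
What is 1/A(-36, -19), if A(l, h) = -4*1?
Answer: -¼ ≈ -0.25000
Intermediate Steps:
A(l, h) = -4
1/A(-36, -19) = 1/(-4) = -¼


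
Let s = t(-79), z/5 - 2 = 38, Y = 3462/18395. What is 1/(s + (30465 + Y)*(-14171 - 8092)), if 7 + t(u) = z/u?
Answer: -1453205/985631197042884 ≈ -1.4744e-9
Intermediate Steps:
Y = 3462/18395 (Y = 3462*(1/18395) = 3462/18395 ≈ 0.18820)
z = 200 (z = 10 + 5*38 = 10 + 190 = 200)
t(u) = -7 + 200/u
s = -753/79 (s = -7 + 200/(-79) = -7 + 200*(-1/79) = -7 - 200/79 = -753/79 ≈ -9.5316)
1/(s + (30465 + Y)*(-14171 - 8092)) = 1/(-753/79 + (30465 + 3462/18395)*(-14171 - 8092)) = 1/(-753/79 + (560407137/18395)*(-22263)) = 1/(-753/79 - 12476344091031/18395) = 1/(-985631197042884/1453205) = -1453205/985631197042884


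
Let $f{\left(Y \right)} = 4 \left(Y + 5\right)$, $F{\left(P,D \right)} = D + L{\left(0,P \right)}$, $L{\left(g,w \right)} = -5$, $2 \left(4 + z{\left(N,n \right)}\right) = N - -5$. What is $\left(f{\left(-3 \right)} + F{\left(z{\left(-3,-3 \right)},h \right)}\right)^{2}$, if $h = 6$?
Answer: $81$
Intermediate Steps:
$z{\left(N,n \right)} = - \frac{3}{2} + \frac{N}{2}$ ($z{\left(N,n \right)} = -4 + \frac{N - -5}{2} = -4 + \frac{N + 5}{2} = -4 + \frac{5 + N}{2} = -4 + \left(\frac{5}{2} + \frac{N}{2}\right) = - \frac{3}{2} + \frac{N}{2}$)
$F{\left(P,D \right)} = -5 + D$ ($F{\left(P,D \right)} = D - 5 = -5 + D$)
$f{\left(Y \right)} = 20 + 4 Y$ ($f{\left(Y \right)} = 4 \left(5 + Y\right) = 20 + 4 Y$)
$\left(f{\left(-3 \right)} + F{\left(z{\left(-3,-3 \right)},h \right)}\right)^{2} = \left(\left(20 + 4 \left(-3\right)\right) + \left(-5 + 6\right)\right)^{2} = \left(\left(20 - 12\right) + 1\right)^{2} = \left(8 + 1\right)^{2} = 9^{2} = 81$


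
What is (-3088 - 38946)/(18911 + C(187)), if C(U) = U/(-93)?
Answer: -1954581/879268 ≈ -2.2230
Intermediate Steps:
C(U) = -U/93 (C(U) = U*(-1/93) = -U/93)
(-3088 - 38946)/(18911 + C(187)) = (-3088 - 38946)/(18911 - 1/93*187) = -42034/(18911 - 187/93) = -42034/1758536/93 = -42034*93/1758536 = -1954581/879268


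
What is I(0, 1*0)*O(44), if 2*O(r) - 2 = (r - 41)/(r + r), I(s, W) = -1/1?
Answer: -179/176 ≈ -1.0170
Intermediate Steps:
I(s, W) = -1 (I(s, W) = -1*1 = -1)
O(r) = 1 + (-41 + r)/(4*r) (O(r) = 1 + ((r - 41)/(r + r))/2 = 1 + ((-41 + r)/((2*r)))/2 = 1 + ((-41 + r)*(1/(2*r)))/2 = 1 + ((-41 + r)/(2*r))/2 = 1 + (-41 + r)/(4*r))
I(0, 1*0)*O(44) = -(-41 + 5*44)/(4*44) = -(-41 + 220)/(4*44) = -179/(4*44) = -1*179/176 = -179/176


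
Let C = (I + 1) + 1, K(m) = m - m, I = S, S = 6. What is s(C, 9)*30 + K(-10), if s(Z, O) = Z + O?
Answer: 510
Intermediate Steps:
I = 6
K(m) = 0
C = 8 (C = (6 + 1) + 1 = 7 + 1 = 8)
s(Z, O) = O + Z
s(C, 9)*30 + K(-10) = (9 + 8)*30 + 0 = 17*30 + 0 = 510 + 0 = 510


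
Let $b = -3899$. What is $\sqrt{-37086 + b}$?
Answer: $i \sqrt{40985} \approx 202.45 i$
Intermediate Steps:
$\sqrt{-37086 + b} = \sqrt{-37086 - 3899} = \sqrt{-40985} = i \sqrt{40985}$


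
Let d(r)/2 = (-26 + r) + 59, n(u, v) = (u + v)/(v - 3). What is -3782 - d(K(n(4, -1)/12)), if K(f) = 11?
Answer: -3870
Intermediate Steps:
n(u, v) = (u + v)/(-3 + v)
d(r) = 66 + 2*r (d(r) = 2*((-26 + r) + 59) = 2*(33 + r) = 66 + 2*r)
-3782 - d(K(n(4, -1)/12)) = -3782 - (66 + 2*11) = -3782 - (66 + 22) = -3782 - 1*88 = -3782 - 88 = -3870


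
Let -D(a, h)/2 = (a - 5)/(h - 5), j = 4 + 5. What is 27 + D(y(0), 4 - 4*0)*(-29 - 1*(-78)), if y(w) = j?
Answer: 419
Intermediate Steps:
j = 9
y(w) = 9
D(a, h) = -2*(-5 + a)/(-5 + h) (D(a, h) = -2*(a - 5)/(h - 5) = -2*(-5 + a)/(-5 + h))
27 + D(y(0), 4 - 4*0)*(-29 - 1*(-78)) = 27 + (2*(5 - 1*9)/(-5 + (4 - 4*0)))*(-29 - 1*(-78)) = 27 + (2*(5 - 9)/(-5 + (4 + 0)))*(-29 + 78) = 27 + (2*(-4)/(-5 + 4))*49 = 27 + (2*(-4)/(-1))*49 = 27 + (2*(-1)*(-4))*49 = 27 + 8*49 = 27 + 392 = 419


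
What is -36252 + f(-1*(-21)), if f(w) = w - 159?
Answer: -36390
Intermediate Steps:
f(w) = -159 + w
-36252 + f(-1*(-21)) = -36252 + (-159 - 1*(-21)) = -36252 + (-159 + 21) = -36252 - 138 = -36390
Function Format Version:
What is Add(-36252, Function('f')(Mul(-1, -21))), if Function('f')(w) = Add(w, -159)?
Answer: -36390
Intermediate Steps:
Function('f')(w) = Add(-159, w)
Add(-36252, Function('f')(Mul(-1, -21))) = Add(-36252, Add(-159, Mul(-1, -21))) = Add(-36252, Add(-159, 21)) = Add(-36252, -138) = -36390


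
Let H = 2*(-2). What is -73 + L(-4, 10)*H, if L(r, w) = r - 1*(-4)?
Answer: -73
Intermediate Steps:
L(r, w) = 4 + r (L(r, w) = r + 4 = 4 + r)
H = -4
-73 + L(-4, 10)*H = -73 + (4 - 4)*(-4) = -73 + 0*(-4) = -73 + 0 = -73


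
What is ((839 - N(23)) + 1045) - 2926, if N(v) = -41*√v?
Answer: -1042 + 41*√23 ≈ -845.37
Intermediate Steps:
((839 - N(23)) + 1045) - 2926 = ((839 - (-41)*√23) + 1045) - 2926 = ((839 + 41*√23) + 1045) - 2926 = (1884 + 41*√23) - 2926 = -1042 + 41*√23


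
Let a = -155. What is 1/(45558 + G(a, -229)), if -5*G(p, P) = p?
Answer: 1/45589 ≈ 2.1935e-5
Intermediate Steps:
G(p, P) = -p/5
1/(45558 + G(a, -229)) = 1/(45558 - ⅕*(-155)) = 1/(45558 + 31) = 1/45589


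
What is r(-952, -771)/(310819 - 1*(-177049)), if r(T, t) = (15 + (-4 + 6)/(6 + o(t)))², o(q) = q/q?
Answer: 11449/23905532 ≈ 0.00047893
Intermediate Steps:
o(q) = 1
r(T, t) = 11449/49 (r(T, t) = (15 + (-4 + 6)/(6 + 1))² = (15 + 2/7)² = (107/7)² = 11449/49)
r(-952, -771)/(310819 - 1*(-177049)) = 11449/(49*(310819 - 1*(-177049))) = 11449/(49*(310819 + 177049)) = (11449/49)/487868 = (11449/49)*(1/487868) = 11449/23905532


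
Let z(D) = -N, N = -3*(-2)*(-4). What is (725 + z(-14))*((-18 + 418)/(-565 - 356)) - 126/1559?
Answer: -467192446/1435839 ≈ -325.38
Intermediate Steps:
N = -24 (N = 6*(-4) = -24)
z(D) = 24 (z(D) = -1*(-24) = 24)
(725 + z(-14))*((-18 + 418)/(-565 - 356)) - 126/1559 = (725 + 24)*((-18 + 418)/(-565 - 356)) - 126/1559 = 749*(400/(-921)) - 126*1/1559 = 749*(400*(-1/921)) - 126/1559 = 749*(-400/921) - 126/1559 = -299600/921 - 126/1559 = -467192446/1435839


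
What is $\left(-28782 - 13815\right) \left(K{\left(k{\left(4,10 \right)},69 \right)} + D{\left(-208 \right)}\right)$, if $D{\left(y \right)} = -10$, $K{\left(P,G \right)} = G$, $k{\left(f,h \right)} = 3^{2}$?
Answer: $-2513223$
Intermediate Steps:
$k{\left(f,h \right)} = 9$
$\left(-28782 - 13815\right) \left(K{\left(k{\left(4,10 \right)},69 \right)} + D{\left(-208 \right)}\right) = \left(-28782 - 13815\right) \left(69 - 10\right) = \left(-42597\right) 59 = -2513223$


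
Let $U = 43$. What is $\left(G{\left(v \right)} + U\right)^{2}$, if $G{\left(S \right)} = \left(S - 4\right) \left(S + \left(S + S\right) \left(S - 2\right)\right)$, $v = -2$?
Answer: $1681$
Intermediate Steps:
$G{\left(S \right)} = \left(-4 + S\right) \left(S + 2 S \left(-2 + S\right)\right)$
$\left(G{\left(v \right)} + U\right)^{2} = \left(- 2 \left(12 - -22 + 2 \left(-2\right)^{2}\right) + 43\right)^{2} = \left(- 2 \left(12 + 22 + 2 \cdot 4\right) + 43\right)^{2} = \left(- 2 \left(12 + 22 + 8\right) + 43\right)^{2} = \left(\left(-2\right) 42 + 43\right)^{2} = \left(-84 + 43\right)^{2} = \left(-41\right)^{2} = 1681$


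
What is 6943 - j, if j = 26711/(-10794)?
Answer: 74969453/10794 ≈ 6945.5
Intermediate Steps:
j = -26711/10794 (j = 26711*(-1/10794) = -26711/10794 ≈ -2.4746)
6943 - j = 6943 - 1*(-26711/10794) = 6943 + 26711/10794 = 74969453/10794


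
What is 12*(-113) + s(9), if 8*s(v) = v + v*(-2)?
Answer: -10857/8 ≈ -1357.1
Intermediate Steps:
s(v) = -v/8 (s(v) = (v + v*(-2))/8 = (v - 2*v)/8 = (-v)/8 = -v/8)
12*(-113) + s(9) = 12*(-113) - ⅛*9 = -1356 - 9/8 = -10857/8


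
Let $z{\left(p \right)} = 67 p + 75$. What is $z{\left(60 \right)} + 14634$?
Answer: $18729$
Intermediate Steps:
$z{\left(p \right)} = 75 + 67 p$
$z{\left(60 \right)} + 14634 = \left(75 + 67 \cdot 60\right) + 14634 = \left(75 + 4020\right) + 14634 = 4095 + 14634 = 18729$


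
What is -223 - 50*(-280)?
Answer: 13777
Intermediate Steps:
-223 - 50*(-280) = -223 + 14000 = 13777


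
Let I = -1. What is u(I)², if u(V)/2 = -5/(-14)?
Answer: 25/49 ≈ 0.51020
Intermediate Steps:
u(V) = 5/7 (u(V) = 2*(-5/(-14)) = 2*(-5*(-1/14)) = 2*(5/14) = 5/7)
u(I)² = (5/7)² = 25/49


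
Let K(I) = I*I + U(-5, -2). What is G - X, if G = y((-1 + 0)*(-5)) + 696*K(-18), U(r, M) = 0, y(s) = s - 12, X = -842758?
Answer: 1068255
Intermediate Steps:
y(s) = -12 + s
K(I) = I² (K(I) = I*I + 0 = I² + 0 = I²)
G = 225497 (G = (-12 + (-1 + 0)*(-5)) + 696*(-18)² = (-12 - 1*(-5)) + 696*324 = (-12 + 5) + 225504 = -7 + 225504 = 225497)
G - X = 225497 - 1*(-842758) = 225497 + 842758 = 1068255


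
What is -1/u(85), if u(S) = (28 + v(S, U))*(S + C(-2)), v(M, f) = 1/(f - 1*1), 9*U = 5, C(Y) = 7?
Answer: -1/2369 ≈ -0.00042212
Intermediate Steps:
U = 5/9 (U = (⅑)*5 = 5/9 ≈ 0.55556)
v(M, f) = 1/(-1 + f) (v(M, f) = 1/(f - 1) = 1/(-1 + f))
u(S) = 721/4 + 103*S/4 (u(S) = (28 + 1/(-1 + 5/9))*(S + 7) = (28 + 1/(-4/9))*(7 + S) = (28 - 9/4)*(7 + S) = 103*(7 + S)/4 = 721/4 + 103*S/4)
-1/u(85) = -1/(721/4 + (103/4)*85) = -1/(721/4 + 8755/4) = -1/2369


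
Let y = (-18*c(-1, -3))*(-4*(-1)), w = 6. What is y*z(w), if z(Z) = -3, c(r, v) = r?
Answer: -216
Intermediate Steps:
y = 72 (y = (-18*(-1))*(-4*(-1)) = 18*4 = 72)
y*z(w) = 72*(-3) = -216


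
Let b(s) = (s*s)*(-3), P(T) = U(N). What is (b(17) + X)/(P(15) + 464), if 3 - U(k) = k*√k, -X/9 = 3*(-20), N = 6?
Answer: -152709/217873 - 1962*√6/217873 ≈ -0.72297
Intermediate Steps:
X = 540 (X = -27*(-20) = -9*(-60) = 540)
U(k) = 3 - k^(3/2) (U(k) = 3 - k*√k = 3 - k^(3/2))
P(T) = 3 - 6*√6 (P(T) = 3 - 6^(3/2) = 3 - 6*√6)
b(s) = -3*s² (b(s) = s²*(-3) = -3*s²)
(b(17) + X)/(P(15) + 464) = (-3*17² + 540)/((3 - 6*√6) + 464) = (-3*289 + 540)/(467 - 6*√6) = (-867 + 540)/(467 - 6*√6) = -327/(467 - 6*√6)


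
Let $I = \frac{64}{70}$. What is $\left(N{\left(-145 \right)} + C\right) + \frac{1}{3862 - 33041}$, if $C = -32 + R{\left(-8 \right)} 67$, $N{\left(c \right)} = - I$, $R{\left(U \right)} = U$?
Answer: $- \frac{581012283}{1021265} \approx -568.91$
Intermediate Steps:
$I = \frac{32}{35}$ ($I = 64 \cdot \frac{1}{70} = \frac{32}{35} \approx 0.91429$)
$N{\left(c \right)} = - \frac{32}{35}$ ($N{\left(c \right)} = \left(-1\right) \frac{32}{35} = - \frac{32}{35}$)
$C = -568$ ($C = -32 - 536 = -568$)
$\left(N{\left(-145 \right)} + C\right) + \frac{1}{3862 - 33041} = \left(- \frac{32}{35} - 568\right) + \frac{1}{3862 - 33041} = - \frac{19912}{35} + \frac{1}{-29179} = - \frac{19912}{35} - \frac{1}{29179} = - \frac{581012283}{1021265}$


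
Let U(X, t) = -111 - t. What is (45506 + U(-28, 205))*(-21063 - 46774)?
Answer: -3065554030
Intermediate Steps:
(45506 + U(-28, 205))*(-21063 - 46774) = (45506 + (-111 - 1*205))*(-21063 - 46774) = (45506 + (-111 - 205))*(-67837) = (45506 - 316)*(-67837) = 45190*(-67837) = -3065554030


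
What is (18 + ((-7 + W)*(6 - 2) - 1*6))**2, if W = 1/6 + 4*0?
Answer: 2116/9 ≈ 235.11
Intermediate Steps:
W = 1/6 (W = 1/6 + 0 = 1/6 ≈ 0.16667)
(18 + ((-7 + W)*(6 - 2) - 1*6))**2 = (18 + ((-7 + 1/6)*(6 - 2) - 1*6))**2 = (18 + (-41/6*4 - 6))**2 = (18 + (-82/3 - 6))**2 = (18 - 100/3)**2 = (-46/3)**2 = 2116/9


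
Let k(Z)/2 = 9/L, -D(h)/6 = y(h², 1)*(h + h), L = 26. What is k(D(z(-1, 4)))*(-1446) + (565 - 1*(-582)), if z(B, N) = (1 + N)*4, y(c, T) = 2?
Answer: 1897/13 ≈ 145.92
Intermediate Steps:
z(B, N) = 4 + 4*N
D(h) = -24*h (D(h) = -12*(h + h) = -12*2*h = -24*h)
k(Z) = 9/13 (k(Z) = 2*(9/26) = 9/13)
k(D(z(-1, 4)))*(-1446) + (565 - 1*(-582)) = (9/13)*(-1446) + (565 - 1*(-582)) = -13014/13 + (565 + 582) = -13014/13 + 1147 = 1897/13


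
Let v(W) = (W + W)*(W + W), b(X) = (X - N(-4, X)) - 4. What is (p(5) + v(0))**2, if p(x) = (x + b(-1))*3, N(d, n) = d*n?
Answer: 144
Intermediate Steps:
b(X) = -4 + 5*X (b(X) = (X - (-4)*X) - 4 = (X + 4*X) - 4 = 5*X - 4 = -4 + 5*X)
p(x) = -27 + 3*x (p(x) = (x + (-4 + 5*(-1)))*3 = (x + (-4 - 5))*3 = (x - 9)*3 = (-9 + x)*3 = -27 + 3*x)
v(W) = 4*W**2 (v(W) = (2*W)*(2*W) = 4*W**2)
(p(5) + v(0))**2 = ((-27 + 3*5) + 4*0**2)**2 = ((-27 + 15) + 4*0)**2 = (-12 + 0)**2 = (-12)**2 = 144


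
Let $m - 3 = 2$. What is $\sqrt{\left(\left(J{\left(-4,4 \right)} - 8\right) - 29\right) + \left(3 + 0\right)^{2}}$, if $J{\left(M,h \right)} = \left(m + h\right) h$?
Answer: $2 \sqrt{2} \approx 2.8284$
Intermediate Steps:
$m = 5$ ($m = 3 + 2 = 5$)
$J{\left(M,h \right)} = h \left(5 + h\right)$ ($J{\left(M,h \right)} = \left(5 + h\right) h = h \left(5 + h\right)$)
$\sqrt{\left(\left(J{\left(-4,4 \right)} - 8\right) - 29\right) + \left(3 + 0\right)^{2}} = \sqrt{\left(\left(4 \left(5 + 4\right) - 8\right) - 29\right) + \left(3 + 0\right)^{2}} = \sqrt{\left(\left(4 \cdot 9 - 8\right) - 29\right) + 3^{2}} = \sqrt{\left(\left(36 - 8\right) - 29\right) + 9} = \sqrt{\left(28 - 29\right) + 9} = \sqrt{-1 + 9} = \sqrt{8} = 2 \sqrt{2}$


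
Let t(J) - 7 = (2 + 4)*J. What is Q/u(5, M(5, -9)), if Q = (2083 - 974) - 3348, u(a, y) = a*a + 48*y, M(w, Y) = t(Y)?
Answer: 2239/2231 ≈ 1.0036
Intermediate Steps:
t(J) = 7 + 6*J (t(J) = 7 + (2 + 4)*J = 7 + 6*J)
M(w, Y) = 7 + 6*Y
u(a, y) = a**2 + 48*y
Q = -2239 (Q = 1109 - 3348 = -2239)
Q/u(5, M(5, -9)) = -2239/(5**2 + 48*(7 + 6*(-9))) = -2239/(25 + 48*(7 - 54)) = -2239/(25 + 48*(-47)) = -2239/(25 - 2256) = -2239/(-2231) = -2239*(-1/2231) = 2239/2231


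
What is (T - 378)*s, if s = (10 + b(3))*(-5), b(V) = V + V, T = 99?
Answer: 22320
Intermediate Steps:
b(V) = 2*V
s = -80 (s = (10 + 2*3)*(-5) = (10 + 6)*(-5) = 16*(-5) = -80)
(T - 378)*s = (99 - 378)*(-80) = -279*(-80) = 22320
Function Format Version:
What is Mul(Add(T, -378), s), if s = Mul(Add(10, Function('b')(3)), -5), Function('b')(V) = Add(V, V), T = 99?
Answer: 22320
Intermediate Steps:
Function('b')(V) = Mul(2, V)
s = -80 (s = Mul(Add(10, Mul(2, 3)), -5) = Mul(Add(10, 6), -5) = Mul(16, -5) = -80)
Mul(Add(T, -378), s) = Mul(Add(99, -378), -80) = Mul(-279, -80) = 22320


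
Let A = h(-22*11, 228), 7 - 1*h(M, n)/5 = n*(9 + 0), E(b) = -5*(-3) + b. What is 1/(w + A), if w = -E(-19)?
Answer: -1/10221 ≈ -9.7838e-5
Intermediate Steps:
E(b) = 15 + b
h(M, n) = 35 - 45*n (h(M, n) = 35 - 5*n*(9 + 0) = 35 - 5*n*9 = 35 - 45*n)
A = -10225 (A = 35 - 45*228 = 35 - 10260 = -10225)
w = 4 (w = -(15 - 19) = -1*(-4) = 4)
1/(w + A) = 1/(4 - 10225) = 1/(-10221) = -1/10221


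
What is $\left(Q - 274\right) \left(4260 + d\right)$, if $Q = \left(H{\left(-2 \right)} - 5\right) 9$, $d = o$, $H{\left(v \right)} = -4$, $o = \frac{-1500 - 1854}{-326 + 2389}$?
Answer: $- \frac{3118684230}{2063} \approx -1.5117 \cdot 10^{6}$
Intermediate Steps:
$o = - \frac{3354}{2063} \approx -1.6258$
$d = - \frac{3354}{2063} \approx -1.6258$
$Q = -81$ ($Q = \left(-4 - 5\right) 9 = \left(-9\right) 9 = -81$)
$\left(Q - 274\right) \left(4260 + d\right) = \left(-81 - 274\right) \left(4260 - \frac{3354}{2063}\right) = \left(-81 + \left(-2157 + 1883\right)\right) \frac{8785026}{2063} = \left(-81 - 274\right) \frac{8785026}{2063} = \left(-355\right) \frac{8785026}{2063} = - \frac{3118684230}{2063}$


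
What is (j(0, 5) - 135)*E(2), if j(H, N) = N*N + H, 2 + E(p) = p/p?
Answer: 110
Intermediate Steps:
E(p) = -1 (E(p) = -2 + p/p = -2 + 1 = -1)
j(H, N) = H + N² (j(H, N) = N² + H = H + N²)
(j(0, 5) - 135)*E(2) = ((0 + 5²) - 135)*(-1) = ((0 + 25) - 135)*(-1) = (25 - 135)*(-1) = -110*(-1) = 110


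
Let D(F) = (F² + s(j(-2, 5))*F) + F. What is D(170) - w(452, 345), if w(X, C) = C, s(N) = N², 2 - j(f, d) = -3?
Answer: 32975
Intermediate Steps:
j(f, d) = 5 (j(f, d) = 2 - 1*(-3) = 2 + 3 = 5)
D(F) = F² + 26*F (D(F) = (F² + 5²*F) + F = (F² + 25*F) + F = F² + 26*F)
D(170) - w(452, 345) = 170*(26 + 170) - 1*345 = 170*196 - 345 = 33320 - 345 = 32975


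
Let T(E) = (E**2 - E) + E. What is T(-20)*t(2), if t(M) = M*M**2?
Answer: 3200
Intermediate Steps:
t(M) = M**3
T(E) = E**2
T(-20)*t(2) = (-20)**2*2**3 = 400*8 = 3200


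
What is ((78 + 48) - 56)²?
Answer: 4900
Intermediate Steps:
((78 + 48) - 56)² = (126 - 56)² = 70² = 4900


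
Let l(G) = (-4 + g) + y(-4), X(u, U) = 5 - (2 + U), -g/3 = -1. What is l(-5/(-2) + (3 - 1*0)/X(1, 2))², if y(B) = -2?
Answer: 9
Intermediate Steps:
g = 3 (g = -3*(-1) = 3)
X(u, U) = 3 - U (X(u, U) = 5 + (-2 - U) = 3 - U)
l(G) = -3 (l(G) = (-4 + 3) - 2 = -1 - 2 = -3)
l(-5/(-2) + (3 - 1*0)/X(1, 2))² = (-3)² = 9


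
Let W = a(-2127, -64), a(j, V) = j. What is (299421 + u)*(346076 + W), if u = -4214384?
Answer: -1346547608887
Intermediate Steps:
W = -2127
(299421 + u)*(346076 + W) = (299421 - 4214384)*(346076 - 2127) = -3914963*343949 = -1346547608887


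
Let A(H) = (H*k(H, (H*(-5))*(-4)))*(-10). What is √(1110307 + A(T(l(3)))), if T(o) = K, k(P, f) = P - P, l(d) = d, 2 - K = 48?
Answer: √1110307 ≈ 1053.7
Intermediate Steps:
K = -46 (K = 2 - 1*48 = 2 - 48 = -46)
k(P, f) = 0
T(o) = -46
A(H) = 0 (A(H) = (H*0)*(-10) = 0*(-10) = 0)
√(1110307 + A(T(l(3)))) = √(1110307 + 0) = √1110307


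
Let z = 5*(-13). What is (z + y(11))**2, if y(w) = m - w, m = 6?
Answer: 4900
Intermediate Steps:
y(w) = 6 - w
z = -65
(z + y(11))**2 = (-65 + (6 - 1*11))**2 = (-65 + (6 - 11))**2 = (-65 - 5)**2 = (-70)**2 = 4900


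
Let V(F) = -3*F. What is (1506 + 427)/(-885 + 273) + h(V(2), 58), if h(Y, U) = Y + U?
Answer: 29891/612 ≈ 48.841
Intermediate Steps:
h(Y, U) = U + Y
(1506 + 427)/(-885 + 273) + h(V(2), 58) = (1506 + 427)/(-885 + 273) + (58 - 3*2) = 1933/(-612) + (58 - 6) = 1933*(-1/612) + 52 = -1933/612 + 52 = 29891/612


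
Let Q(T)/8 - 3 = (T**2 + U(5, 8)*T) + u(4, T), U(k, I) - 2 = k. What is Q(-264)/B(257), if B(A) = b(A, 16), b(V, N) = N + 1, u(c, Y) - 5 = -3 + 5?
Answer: 542864/17 ≈ 31933.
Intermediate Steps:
U(k, I) = 2 + k
u(c, Y) = 7 (u(c, Y) = 5 + (-3 + 5) = 5 + 2 = 7)
b(V, N) = 1 + N
B(A) = 17 (B(A) = 1 + 16 = 17)
Q(T) = 80 + 8*T**2 + 56*T (Q(T) = 24 + 8*((T**2 + (2 + 5)*T) + 7) = 24 + 8*((T**2 + 7*T) + 7) = 24 + 8*(7 + T**2 + 7*T) = 24 + (56 + 8*T**2 + 56*T) = 80 + 8*T**2 + 56*T)
Q(-264)/B(257) = (80 + 8*(-264)**2 + 56*(-264))/17 = (80 + 8*69696 - 14784)*(1/17) = (80 + 557568 - 14784)*(1/17) = 542864*(1/17) = 542864/17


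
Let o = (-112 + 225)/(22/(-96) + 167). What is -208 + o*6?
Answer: -1632496/8005 ≈ -203.93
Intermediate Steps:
o = 5424/8005 (o = 113/(22*(-1/96) + 167) = 113/(-11/48 + 167) = 113/(8005/48) = 113*(48/8005) = 5424/8005 ≈ 0.67758)
-208 + o*6 = -208 + (5424/8005)*6 = -208 + 32544/8005 = -1632496/8005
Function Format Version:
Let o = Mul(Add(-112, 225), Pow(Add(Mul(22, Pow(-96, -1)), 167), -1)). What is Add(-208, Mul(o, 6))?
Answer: Rational(-1632496, 8005) ≈ -203.93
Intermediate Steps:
o = Rational(5424, 8005) (o = Mul(113, Pow(Add(Mul(22, Rational(-1, 96)), 167), -1)) = Mul(113, Pow(Add(Rational(-11, 48), 167), -1)) = Mul(113, Pow(Rational(8005, 48), -1)) = Mul(113, Rational(48, 8005)) = Rational(5424, 8005) ≈ 0.67758)
Add(-208, Mul(o, 6)) = Add(-208, Mul(Rational(5424, 8005), 6)) = Add(-208, Rational(32544, 8005)) = Rational(-1632496, 8005)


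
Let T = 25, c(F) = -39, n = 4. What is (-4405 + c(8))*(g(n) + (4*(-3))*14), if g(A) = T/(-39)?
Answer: 29228188/39 ≈ 7.4944e+5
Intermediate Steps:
g(A) = -25/39 (g(A) = 25/(-39) = 25*(-1/39) = -25/39)
(-4405 + c(8))*(g(n) + (4*(-3))*14) = (-4405 - 39)*(-25/39 + (4*(-3))*14) = -4444*(-25/39 - 12*14) = -4444*(-25/39 - 168) = -4444*(-6577/39) = 29228188/39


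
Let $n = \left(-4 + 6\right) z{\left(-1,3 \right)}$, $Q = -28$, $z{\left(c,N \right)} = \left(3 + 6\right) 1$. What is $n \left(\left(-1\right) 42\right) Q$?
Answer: $21168$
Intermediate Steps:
$z{\left(c,N \right)} = 9$ ($z{\left(c,N \right)} = 9 \cdot 1 = 9$)
$n = 18$ ($n = \left(-4 + 6\right) 9 = 2 \cdot 9 = 18$)
$n \left(\left(-1\right) 42\right) Q = 18 \left(\left(-1\right) 42\right) \left(-28\right) = 18 \left(-42\right) \left(-28\right) = \left(-756\right) \left(-28\right) = 21168$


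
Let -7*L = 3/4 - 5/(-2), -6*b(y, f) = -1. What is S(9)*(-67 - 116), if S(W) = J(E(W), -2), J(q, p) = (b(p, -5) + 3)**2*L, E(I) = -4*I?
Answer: 286273/336 ≈ 852.00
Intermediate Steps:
b(y, f) = 1/6 (b(y, f) = -1/6*(-1) = 1/6)
L = -13/28 (L = -(3/4 - 5/(-2))/7 = -(3*(1/4) - 5*(-1/2))/7 = -(3/4 + 5/2)/7 = -1/7*13/4 = -13/28 ≈ -0.46429)
J(q, p) = -4693/1008 (J(q, p) = (1/6 + 3)**2*(-13/28) = (19/6)**2*(-13/28) = (361/36)*(-13/28) = -4693/1008)
S(W) = -4693/1008
S(9)*(-67 - 116) = -4693*(-67 - 116)/1008 = -4693/1008*(-183) = 286273/336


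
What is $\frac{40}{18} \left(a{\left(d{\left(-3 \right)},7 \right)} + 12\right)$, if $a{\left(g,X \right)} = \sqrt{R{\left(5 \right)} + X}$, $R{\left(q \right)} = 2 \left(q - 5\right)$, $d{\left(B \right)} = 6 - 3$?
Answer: $\frac{80}{3} + \frac{20 \sqrt{7}}{9} \approx 32.546$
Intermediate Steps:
$d{\left(B \right)} = 3$ ($d{\left(B \right)} = 6 - 3 = 3$)
$R{\left(q \right)} = -10 + 2 q$ ($R{\left(q \right)} = 2 \left(-5 + q\right) = -10 + 2 q$)
$a{\left(g,X \right)} = \sqrt{X}$ ($a{\left(g,X \right)} = \sqrt{\left(-10 + 2 \cdot 5\right) + X} = \sqrt{\left(-10 + 10\right) + X} = \sqrt{0 + X} = \sqrt{X}$)
$\frac{40}{18} \left(a{\left(d{\left(-3 \right)},7 \right)} + 12\right) = \frac{40}{18} \left(\sqrt{7} + 12\right) = 40 \cdot \frac{1}{18} \left(12 + \sqrt{7}\right) = \frac{20 \left(12 + \sqrt{7}\right)}{9} = \frac{80}{3} + \frac{20 \sqrt{7}}{9}$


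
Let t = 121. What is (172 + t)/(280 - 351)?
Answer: -293/71 ≈ -4.1268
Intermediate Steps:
(172 + t)/(280 - 351) = (172 + 121)/(280 - 351) = 293/(-71) = 293*(-1/71) = -293/71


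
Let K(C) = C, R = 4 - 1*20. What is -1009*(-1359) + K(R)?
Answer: 1371215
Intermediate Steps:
R = -16 (R = 4 - 20 = -16)
-1009*(-1359) + K(R) = -1009*(-1359) - 16 = 1371231 - 16 = 1371215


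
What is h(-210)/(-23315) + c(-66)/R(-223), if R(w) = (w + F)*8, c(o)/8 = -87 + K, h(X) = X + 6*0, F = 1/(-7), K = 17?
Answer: 1175237/3641803 ≈ 0.32271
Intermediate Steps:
F = -⅐ (F = 1*(-⅐) = -⅐ ≈ -0.14286)
h(X) = X (h(X) = X + 0 = X)
c(o) = -560 (c(o) = 8*(-87 + 17) = 8*(-70) = -560)
R(w) = -8/7 + 8*w (R(w) = (w - ⅐)*8 = (-⅐ + w)*8 = -8/7 + 8*w)
h(-210)/(-23315) + c(-66)/R(-223) = -210/(-23315) - 560/(-8/7 + 8*(-223)) = -210*(-1/23315) - 560/(-8/7 - 1784) = 42/4663 - 560/(-12496/7) = 42/4663 - 560*(-7/12496) = 42/4663 + 245/781 = 1175237/3641803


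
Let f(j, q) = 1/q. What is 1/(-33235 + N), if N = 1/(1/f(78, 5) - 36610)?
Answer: -36605/1216567176 ≈ -3.0089e-5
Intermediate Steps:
N = -1/36605 (N = 1/(1/(1/5) - 36610) = 1/(1/(⅕) - 36610) = 1/(5 - 36610) = 1/(-36605) = -1/36605 ≈ -2.7319e-5)
1/(-33235 + N) = 1/(-33235 - 1/36605) = 1/(-1216567176/36605) = -36605/1216567176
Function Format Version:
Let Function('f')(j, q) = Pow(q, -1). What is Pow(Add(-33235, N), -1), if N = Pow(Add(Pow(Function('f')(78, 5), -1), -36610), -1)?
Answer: Rational(-36605, 1216567176) ≈ -3.0089e-5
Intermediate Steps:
N = Rational(-1, 36605) (N = Pow(Add(Pow(Pow(5, -1), -1), -36610), -1) = Pow(Add(Pow(Rational(1, 5), -1), -36610), -1) = Pow(Add(5, -36610), -1) = Pow(-36605, -1) = Rational(-1, 36605) ≈ -2.7319e-5)
Pow(Add(-33235, N), -1) = Pow(Add(-33235, Rational(-1, 36605)), -1) = Pow(Rational(-1216567176, 36605), -1) = Rational(-36605, 1216567176)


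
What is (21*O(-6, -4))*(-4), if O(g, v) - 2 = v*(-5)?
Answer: -1848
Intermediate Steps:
O(g, v) = 2 - 5*v (O(g, v) = 2 + v*(-5) = 2 - 5*v)
(21*O(-6, -4))*(-4) = (21*(2 - 5*(-4)))*(-4) = (21*(2 + 20))*(-4) = (21*22)*(-4) = 462*(-4) = -1848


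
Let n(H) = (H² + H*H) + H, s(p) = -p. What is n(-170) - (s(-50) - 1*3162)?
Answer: 60742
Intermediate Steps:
n(H) = H + 2*H² (n(H) = (H² + H²) + H = 2*H² + H = H + 2*H²)
n(-170) - (s(-50) - 1*3162) = -170*(1 + 2*(-170)) - (-1*(-50) - 1*3162) = -170*(1 - 340) - (50 - 3162) = -170*(-339) - 1*(-3112) = 57630 + 3112 = 60742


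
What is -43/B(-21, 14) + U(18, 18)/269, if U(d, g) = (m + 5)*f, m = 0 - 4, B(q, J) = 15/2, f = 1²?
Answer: -23119/4035 ≈ -5.7296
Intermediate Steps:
f = 1
B(q, J) = 15/2 (B(q, J) = 15*(½) = 15/2)
m = -4
U(d, g) = 1 (U(d, g) = (-4 + 5)*1 = 1*1 = 1)
-43/B(-21, 14) + U(18, 18)/269 = -43/15/2 + 1/269 = -43*2/15 + 1*(1/269) = -86/15 + 1/269 = -23119/4035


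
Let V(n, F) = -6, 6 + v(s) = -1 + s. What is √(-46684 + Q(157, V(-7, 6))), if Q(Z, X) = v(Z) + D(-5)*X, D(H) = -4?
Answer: I*√46510 ≈ 215.66*I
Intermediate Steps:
v(s) = -7 + s (v(s) = -6 + (-1 + s) = -7 + s)
Q(Z, X) = -7 + Z - 4*X (Q(Z, X) = (-7 + Z) - 4*X = -7 + Z - 4*X)
√(-46684 + Q(157, V(-7, 6))) = √(-46684 + (-7 + 157 - 4*(-6))) = √(-46684 + (-7 + 157 + 24)) = √(-46684 + 174) = √(-46510) = I*√46510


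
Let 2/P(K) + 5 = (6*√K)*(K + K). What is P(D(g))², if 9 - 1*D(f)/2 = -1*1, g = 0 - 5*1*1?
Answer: 184324/53081856025 + 768*√5/53081856025 ≈ 3.5048e-6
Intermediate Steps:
g = -5 (g = 0 - 5*1 = 0 - 5 = -5)
D(f) = 20 (D(f) = 18 - (-2) = 18 - 2*(-1) = 18 + 2 = 20)
P(K) = 2/(-5 + 12*K^(3/2)) (P(K) = 2/(-5 + (6*√K)*(K + K)) = 2/(-5 + (6*√K)*(2*K)) = 2/(-5 + 12*K^(3/2)))
P(D(g))² = (2/(-5 + 12*20^(3/2)))² = (2/(-5 + 12*(40*√5)))² = (2/(-5 + 480*√5))² = 4/(-5 + 480*√5)²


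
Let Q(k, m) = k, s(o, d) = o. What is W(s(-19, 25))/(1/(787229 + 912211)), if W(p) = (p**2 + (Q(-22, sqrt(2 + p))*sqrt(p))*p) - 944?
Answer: -990773520 + 710365920*I*sqrt(19) ≈ -9.9077e+8 + 3.0964e+9*I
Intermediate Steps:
W(p) = -944 + p**2 - 22*p**(3/2) (W(p) = (p**2 + (-22*sqrt(p))*p) - 944 = (p**2 - 22*p**(3/2)) - 944 = -944 + p**2 - 22*p**(3/2))
W(s(-19, 25))/(1/(787229 + 912211)) = (-944 + (-19)**2 - (-418)*I*sqrt(19))/(1/(787229 + 912211)) = (-944 + 361 - (-418)*I*sqrt(19))/(1/1699440) = (-944 + 361 + 418*I*sqrt(19))/(1/1699440) = (-583 + 418*I*sqrt(19))*1699440 = -990773520 + 710365920*I*sqrt(19)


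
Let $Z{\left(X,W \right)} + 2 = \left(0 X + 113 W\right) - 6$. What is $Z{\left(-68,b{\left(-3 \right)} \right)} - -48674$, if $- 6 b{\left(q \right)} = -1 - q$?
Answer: $\frac{145885}{3} \approx 48628.0$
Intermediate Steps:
$b{\left(q \right)} = \frac{1}{6} + \frac{q}{6}$ ($b{\left(q \right)} = - \frac{-1 - q}{6} = \frac{1}{6} + \frac{q}{6}$)
$Z{\left(X,W \right)} = -8 + 113 W$ ($Z{\left(X,W \right)} = -2 + \left(\left(0 X + 113 W\right) - 6\right) = -2 + \left(\left(0 + 113 W\right) - 6\right) = -2 + \left(113 W - 6\right) = -2 + \left(-6 + 113 W\right) = -8 + 113 W$)
$Z{\left(-68,b{\left(-3 \right)} \right)} - -48674 = \left(-8 + 113 \left(\frac{1}{6} + \frac{1}{6} \left(-3\right)\right)\right) - -48674 = \left(-8 + 113 \left(\frac{1}{6} - \frac{1}{2}\right)\right) + 48674 = \left(-8 + 113 \left(- \frac{1}{3}\right)\right) + 48674 = \left(-8 - \frac{113}{3}\right) + 48674 = - \frac{137}{3} + 48674 = \frac{145885}{3}$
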